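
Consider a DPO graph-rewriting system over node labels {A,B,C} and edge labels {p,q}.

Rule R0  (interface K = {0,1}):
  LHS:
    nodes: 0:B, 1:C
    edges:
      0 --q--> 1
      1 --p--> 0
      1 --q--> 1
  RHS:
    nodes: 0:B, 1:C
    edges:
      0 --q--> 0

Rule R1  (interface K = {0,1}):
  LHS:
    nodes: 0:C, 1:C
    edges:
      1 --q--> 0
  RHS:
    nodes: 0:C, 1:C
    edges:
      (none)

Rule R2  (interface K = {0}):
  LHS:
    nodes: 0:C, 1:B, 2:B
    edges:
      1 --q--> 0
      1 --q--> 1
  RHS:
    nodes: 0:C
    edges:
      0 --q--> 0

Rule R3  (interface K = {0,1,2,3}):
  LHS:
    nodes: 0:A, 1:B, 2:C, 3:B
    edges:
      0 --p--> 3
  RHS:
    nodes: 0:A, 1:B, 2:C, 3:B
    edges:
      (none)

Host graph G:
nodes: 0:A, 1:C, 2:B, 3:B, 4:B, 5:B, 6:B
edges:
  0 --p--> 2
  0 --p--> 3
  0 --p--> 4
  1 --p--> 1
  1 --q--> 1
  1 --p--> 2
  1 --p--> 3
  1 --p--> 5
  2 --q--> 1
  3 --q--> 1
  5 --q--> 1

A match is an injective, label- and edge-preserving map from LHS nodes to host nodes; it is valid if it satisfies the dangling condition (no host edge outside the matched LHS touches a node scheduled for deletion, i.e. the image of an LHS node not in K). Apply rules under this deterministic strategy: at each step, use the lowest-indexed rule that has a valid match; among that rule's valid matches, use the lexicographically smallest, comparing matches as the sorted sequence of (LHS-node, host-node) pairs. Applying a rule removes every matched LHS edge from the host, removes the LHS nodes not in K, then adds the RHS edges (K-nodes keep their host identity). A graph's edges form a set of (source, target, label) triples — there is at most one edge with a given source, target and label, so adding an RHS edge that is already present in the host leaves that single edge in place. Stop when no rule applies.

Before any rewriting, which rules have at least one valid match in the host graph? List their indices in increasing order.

R0: 3 valid matches — {0↦2, 1↦1}, {0↦3, 1↦1}, {0↦5, 1↦1}
R1: no valid match — LHS pattern not found
R2: no valid match — LHS pattern not found
R3: 12 valid matches — {0↦0, 1↦2, 2↦1, 3↦3}, {0↦0, 1↦2, 2↦1, 3↦4}, {0↦0, 1↦3, 2↦1, 3↦2} (+9 more)

Answer: [R0,R3]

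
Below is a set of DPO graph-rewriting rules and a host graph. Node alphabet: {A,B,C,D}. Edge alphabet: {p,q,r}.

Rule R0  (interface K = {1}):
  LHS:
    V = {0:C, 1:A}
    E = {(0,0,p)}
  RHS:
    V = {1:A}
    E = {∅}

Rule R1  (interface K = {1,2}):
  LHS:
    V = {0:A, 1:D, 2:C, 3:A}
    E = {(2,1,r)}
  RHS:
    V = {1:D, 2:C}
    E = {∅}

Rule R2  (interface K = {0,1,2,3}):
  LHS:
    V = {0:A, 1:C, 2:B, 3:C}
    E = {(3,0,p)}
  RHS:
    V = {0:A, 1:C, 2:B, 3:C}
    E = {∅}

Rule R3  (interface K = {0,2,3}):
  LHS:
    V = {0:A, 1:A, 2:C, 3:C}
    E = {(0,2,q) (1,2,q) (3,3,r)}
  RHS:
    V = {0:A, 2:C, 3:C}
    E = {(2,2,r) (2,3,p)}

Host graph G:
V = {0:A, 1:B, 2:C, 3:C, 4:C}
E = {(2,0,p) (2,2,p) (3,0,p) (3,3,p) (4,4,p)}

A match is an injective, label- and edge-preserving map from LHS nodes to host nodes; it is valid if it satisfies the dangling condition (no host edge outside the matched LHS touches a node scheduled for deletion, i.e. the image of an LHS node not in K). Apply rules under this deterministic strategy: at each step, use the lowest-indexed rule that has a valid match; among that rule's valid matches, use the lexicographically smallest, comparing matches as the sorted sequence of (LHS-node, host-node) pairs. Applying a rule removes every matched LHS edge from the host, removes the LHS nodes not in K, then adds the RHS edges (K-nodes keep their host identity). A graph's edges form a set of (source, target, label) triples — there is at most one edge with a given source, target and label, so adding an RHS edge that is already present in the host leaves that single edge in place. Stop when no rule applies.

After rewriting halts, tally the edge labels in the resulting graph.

Answer: p:2

Derivation:
start.  V:5 E:5  edges: 2-p->0 2-p->2 3-p->0 3-p->3 4-p->4
1. fire R0 via {0↦4, 1↦0}  →  V:4 E:4  edges: 2-p->0 2-p->2 3-p->0 3-p->3
2. fire R2 via {0↦0, 1↦2, 2↦1, 3↦3}  →  V:4 E:3  edges: 2-p->0 2-p->2 3-p->3
3. fire R0 via {0↦3, 1↦0}  →  V:3 E:2  edges: 2-p->0 2-p->2
final graph: no rule applies after step 3
NF edges: [(2, 0, 'p'), (2, 2, 'p')]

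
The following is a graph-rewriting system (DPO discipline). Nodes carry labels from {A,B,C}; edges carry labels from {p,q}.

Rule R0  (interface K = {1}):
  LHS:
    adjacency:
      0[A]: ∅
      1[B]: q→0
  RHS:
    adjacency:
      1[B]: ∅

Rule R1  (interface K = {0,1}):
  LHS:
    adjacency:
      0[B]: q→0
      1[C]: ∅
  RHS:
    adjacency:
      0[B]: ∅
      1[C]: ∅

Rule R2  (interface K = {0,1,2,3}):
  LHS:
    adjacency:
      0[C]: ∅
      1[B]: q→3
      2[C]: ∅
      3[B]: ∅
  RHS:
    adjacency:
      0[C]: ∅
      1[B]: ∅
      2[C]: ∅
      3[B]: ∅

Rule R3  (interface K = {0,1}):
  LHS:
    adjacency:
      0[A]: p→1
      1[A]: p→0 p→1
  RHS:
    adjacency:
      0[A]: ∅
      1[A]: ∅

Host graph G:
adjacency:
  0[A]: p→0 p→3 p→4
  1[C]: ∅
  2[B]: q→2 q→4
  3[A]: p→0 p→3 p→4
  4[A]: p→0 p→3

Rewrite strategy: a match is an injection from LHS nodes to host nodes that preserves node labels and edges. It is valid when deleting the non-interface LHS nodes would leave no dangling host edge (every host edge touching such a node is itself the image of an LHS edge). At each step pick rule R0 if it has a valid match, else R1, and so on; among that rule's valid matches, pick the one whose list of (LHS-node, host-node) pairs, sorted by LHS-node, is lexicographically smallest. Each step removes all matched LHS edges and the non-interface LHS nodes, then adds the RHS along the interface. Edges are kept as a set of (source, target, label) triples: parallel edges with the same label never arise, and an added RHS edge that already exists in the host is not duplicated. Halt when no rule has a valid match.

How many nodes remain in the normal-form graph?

Answer: 5

Steps:
start.  V:5 E:10  edges: 0-p->0 0-p->3 0-p->4 2-q->2 2-q->4 3-p->0 3-p->3 3-p->4 4-p->0 4-p->3
1. fire R1 via {0↦2, 1↦1}  →  V:5 E:9  edges: 0-p->0 0-p->3 0-p->4 2-q->4 3-p->0 3-p->3 3-p->4 4-p->0 4-p->3
2. fire R3 via {0↦0, 1↦3}  →  V:5 E:6  edges: 0-p->0 0-p->4 2-q->4 3-p->4 4-p->0 4-p->3
3. fire R3 via {0↦4, 1↦0}  →  V:5 E:3  edges: 2-q->4 3-p->4 4-p->3
final graph: no rule applies after step 3
NF nodes: {0:A, 1:C, 2:B, 3:A, 4:A}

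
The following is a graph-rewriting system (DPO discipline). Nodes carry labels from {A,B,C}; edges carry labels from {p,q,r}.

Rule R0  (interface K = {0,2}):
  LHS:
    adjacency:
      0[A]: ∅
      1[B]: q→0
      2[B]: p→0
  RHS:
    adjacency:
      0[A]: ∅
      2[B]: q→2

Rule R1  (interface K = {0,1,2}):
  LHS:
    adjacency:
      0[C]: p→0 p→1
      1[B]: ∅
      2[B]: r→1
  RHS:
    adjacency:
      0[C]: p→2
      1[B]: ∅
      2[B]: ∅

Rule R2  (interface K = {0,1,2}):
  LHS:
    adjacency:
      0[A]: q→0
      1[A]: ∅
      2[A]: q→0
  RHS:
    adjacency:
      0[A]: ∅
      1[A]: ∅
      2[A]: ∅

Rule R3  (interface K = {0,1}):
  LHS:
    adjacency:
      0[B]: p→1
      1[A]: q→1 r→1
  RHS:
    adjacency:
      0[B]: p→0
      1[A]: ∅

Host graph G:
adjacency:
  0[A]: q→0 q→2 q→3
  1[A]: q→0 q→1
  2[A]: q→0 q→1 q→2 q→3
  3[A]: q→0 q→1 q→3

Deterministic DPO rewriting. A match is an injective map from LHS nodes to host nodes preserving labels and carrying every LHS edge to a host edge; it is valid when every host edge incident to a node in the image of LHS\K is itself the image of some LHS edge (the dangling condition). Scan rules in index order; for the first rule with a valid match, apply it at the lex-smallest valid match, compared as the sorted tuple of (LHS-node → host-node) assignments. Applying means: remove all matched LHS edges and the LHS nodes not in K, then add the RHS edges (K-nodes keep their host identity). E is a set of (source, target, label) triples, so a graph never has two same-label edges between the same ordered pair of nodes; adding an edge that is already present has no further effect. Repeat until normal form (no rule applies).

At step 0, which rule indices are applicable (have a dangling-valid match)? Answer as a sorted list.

R0: no valid match — LHS pattern not found
R1: no valid match — LHS pattern not found
R2: 16 valid matches — {0↦0, 1↦1, 2↦2}, {0↦0, 1↦1, 2↦3}, {0↦0, 1↦2, 2↦1} (+13 more)
R3: no valid match — LHS pattern not found

Answer: [R2]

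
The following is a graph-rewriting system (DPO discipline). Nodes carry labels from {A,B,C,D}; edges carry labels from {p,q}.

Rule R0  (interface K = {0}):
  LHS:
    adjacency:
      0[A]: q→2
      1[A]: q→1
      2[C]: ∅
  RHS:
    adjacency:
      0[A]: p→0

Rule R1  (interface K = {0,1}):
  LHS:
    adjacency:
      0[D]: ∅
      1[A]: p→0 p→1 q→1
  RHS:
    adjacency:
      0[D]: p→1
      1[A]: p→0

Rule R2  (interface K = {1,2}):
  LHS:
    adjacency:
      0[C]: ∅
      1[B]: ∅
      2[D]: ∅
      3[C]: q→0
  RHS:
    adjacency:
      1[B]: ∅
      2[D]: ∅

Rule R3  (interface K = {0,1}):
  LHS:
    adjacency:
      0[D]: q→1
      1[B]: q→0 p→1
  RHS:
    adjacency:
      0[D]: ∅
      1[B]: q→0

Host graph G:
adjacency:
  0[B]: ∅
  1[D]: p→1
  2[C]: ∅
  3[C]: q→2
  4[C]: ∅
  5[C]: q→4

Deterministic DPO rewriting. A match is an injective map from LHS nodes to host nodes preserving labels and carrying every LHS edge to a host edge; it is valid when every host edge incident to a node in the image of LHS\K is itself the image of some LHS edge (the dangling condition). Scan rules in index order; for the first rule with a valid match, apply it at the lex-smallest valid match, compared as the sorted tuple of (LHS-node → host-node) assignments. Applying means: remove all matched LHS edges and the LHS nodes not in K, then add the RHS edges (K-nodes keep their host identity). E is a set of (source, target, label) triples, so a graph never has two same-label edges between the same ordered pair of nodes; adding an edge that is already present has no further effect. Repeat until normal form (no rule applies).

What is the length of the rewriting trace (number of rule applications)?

Answer: 2

Derivation:
start.  V:6 E:3  edges: 1-p->1 3-q->2 5-q->4
1. fire R2 via {0↦2, 1↦0, 2↦1, 3↦3}  →  V:4 E:2  edges: 1-p->1 5-q->4
2. fire R2 via {0↦4, 1↦0, 2↦1, 3↦5}  →  V:2 E:1  edges: 1-p->1
halt: no rule applies after step 2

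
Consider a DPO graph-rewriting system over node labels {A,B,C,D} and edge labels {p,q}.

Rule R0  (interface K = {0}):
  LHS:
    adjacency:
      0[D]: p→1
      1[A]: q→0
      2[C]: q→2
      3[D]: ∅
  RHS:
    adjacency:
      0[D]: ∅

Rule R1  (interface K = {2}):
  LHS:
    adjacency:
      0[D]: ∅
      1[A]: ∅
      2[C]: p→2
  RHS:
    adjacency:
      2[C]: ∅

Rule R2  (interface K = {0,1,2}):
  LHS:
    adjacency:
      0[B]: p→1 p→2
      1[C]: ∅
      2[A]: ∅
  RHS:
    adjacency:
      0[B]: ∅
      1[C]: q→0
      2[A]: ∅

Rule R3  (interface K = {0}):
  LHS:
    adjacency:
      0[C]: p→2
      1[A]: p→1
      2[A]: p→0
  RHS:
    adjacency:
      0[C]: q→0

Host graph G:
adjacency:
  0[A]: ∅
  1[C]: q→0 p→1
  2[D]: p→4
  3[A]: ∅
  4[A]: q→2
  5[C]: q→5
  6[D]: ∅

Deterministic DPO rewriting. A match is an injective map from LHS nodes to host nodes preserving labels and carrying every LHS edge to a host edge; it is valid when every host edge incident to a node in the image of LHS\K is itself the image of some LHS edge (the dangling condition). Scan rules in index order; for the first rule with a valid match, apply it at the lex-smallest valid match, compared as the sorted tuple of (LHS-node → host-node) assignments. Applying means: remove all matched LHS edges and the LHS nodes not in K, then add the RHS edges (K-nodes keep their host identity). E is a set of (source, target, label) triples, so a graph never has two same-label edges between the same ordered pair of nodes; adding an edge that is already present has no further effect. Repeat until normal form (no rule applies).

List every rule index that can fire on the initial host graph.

R0: 1 valid match — {0↦2, 1↦4, 2↦5, 3↦6}
R1: 1 valid match — {0↦6, 1↦3, 2↦1}
R2: no valid match — LHS pattern not found
R3: no valid match — LHS pattern not found

Answer: [R0,R1]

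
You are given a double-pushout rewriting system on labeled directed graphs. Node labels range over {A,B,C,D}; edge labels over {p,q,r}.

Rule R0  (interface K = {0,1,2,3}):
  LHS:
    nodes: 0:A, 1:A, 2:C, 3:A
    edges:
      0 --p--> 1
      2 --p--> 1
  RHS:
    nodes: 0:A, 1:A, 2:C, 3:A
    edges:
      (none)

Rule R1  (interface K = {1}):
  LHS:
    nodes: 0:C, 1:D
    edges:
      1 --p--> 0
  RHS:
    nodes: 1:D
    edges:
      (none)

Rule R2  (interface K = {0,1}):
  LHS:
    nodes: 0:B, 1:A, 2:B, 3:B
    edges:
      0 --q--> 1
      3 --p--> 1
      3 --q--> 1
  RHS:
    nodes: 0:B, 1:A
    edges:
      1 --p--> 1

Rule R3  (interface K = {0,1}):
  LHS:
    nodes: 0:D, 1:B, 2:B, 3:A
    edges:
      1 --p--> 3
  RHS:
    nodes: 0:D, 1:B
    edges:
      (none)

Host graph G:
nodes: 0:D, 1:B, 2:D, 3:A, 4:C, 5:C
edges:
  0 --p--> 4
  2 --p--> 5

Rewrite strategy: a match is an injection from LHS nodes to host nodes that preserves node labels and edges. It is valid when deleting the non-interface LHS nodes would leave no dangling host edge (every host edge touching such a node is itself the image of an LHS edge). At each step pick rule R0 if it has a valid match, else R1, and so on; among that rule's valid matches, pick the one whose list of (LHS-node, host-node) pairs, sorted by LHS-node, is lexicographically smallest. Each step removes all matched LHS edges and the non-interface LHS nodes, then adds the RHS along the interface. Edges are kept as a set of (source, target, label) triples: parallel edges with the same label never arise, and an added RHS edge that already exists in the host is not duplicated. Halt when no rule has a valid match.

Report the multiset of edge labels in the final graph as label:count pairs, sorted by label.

Answer: (no edges)

Rewrite trace:
initial: |V|=6 |E|=2  E = 0-p->4 2-p->5
step 1: apply R1 at {0↦4, 1↦0}  → |V|=5 |E|=1  E = 2-p->5
step 2: apply R1 at {0↦5, 1↦2}  → |V|=4 |E|=0  E = ∅
halt: no rule applies after step 2
NF edges: []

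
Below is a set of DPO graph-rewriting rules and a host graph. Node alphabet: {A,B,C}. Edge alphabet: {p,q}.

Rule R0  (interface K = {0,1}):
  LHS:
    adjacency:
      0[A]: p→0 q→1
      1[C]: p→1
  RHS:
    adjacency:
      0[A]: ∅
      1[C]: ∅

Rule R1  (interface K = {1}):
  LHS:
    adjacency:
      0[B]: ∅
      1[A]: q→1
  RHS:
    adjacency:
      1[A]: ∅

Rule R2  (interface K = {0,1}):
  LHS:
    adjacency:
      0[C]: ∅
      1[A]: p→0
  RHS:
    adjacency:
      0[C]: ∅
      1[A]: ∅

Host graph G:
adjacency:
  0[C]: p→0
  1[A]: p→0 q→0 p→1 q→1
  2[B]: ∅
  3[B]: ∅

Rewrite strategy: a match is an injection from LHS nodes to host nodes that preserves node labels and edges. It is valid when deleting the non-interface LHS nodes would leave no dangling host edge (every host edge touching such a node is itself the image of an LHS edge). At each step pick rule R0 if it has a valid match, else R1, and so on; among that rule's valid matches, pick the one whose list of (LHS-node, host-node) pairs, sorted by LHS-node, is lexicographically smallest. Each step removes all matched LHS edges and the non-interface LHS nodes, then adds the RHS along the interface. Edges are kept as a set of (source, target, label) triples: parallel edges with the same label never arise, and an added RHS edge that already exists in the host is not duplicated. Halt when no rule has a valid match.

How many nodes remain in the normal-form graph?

[0] host  ⇒  4 nodes, 5 edges  {0-p->0 1-p->0 1-q->0 1-p->1 1-q->1}
[1] R0 @ {0↦1, 1↦0}  ⇒  4 nodes, 2 edges  {1-p->0 1-q->1}
[2] R1 @ {0↦2, 1↦1}  ⇒  3 nodes, 1 edges  {1-p->0}
[3] R2 @ {0↦0, 1↦1}  ⇒  3 nodes, 0 edges  {∅}
final graph: no rule applies after step 3
NF nodes: {0:C, 1:A, 3:B}

Answer: 3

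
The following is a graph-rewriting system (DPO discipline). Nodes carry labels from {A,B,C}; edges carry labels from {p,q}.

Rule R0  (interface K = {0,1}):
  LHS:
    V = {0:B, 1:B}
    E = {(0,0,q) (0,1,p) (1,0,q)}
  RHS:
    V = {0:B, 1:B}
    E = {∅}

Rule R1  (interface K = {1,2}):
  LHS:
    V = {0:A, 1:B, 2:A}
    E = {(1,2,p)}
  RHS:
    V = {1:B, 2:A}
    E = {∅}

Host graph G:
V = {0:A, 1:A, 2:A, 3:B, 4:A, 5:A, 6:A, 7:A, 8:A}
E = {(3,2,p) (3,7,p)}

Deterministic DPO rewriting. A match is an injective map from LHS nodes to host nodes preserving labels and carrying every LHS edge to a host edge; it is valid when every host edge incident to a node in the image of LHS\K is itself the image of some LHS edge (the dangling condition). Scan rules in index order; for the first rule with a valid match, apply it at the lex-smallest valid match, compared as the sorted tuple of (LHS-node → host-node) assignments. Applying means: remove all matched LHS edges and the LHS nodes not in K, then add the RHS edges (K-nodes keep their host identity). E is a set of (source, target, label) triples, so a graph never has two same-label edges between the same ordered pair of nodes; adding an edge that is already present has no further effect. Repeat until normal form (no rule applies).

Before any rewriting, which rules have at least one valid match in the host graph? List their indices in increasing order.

Answer: [R1]

Steps:
R0: no valid match — LHS pattern not found
R1: 12 valid matches — {0↦0, 1↦3, 2↦2}, {0↦0, 1↦3, 2↦7}, {0↦1, 1↦3, 2↦2} (+9 more)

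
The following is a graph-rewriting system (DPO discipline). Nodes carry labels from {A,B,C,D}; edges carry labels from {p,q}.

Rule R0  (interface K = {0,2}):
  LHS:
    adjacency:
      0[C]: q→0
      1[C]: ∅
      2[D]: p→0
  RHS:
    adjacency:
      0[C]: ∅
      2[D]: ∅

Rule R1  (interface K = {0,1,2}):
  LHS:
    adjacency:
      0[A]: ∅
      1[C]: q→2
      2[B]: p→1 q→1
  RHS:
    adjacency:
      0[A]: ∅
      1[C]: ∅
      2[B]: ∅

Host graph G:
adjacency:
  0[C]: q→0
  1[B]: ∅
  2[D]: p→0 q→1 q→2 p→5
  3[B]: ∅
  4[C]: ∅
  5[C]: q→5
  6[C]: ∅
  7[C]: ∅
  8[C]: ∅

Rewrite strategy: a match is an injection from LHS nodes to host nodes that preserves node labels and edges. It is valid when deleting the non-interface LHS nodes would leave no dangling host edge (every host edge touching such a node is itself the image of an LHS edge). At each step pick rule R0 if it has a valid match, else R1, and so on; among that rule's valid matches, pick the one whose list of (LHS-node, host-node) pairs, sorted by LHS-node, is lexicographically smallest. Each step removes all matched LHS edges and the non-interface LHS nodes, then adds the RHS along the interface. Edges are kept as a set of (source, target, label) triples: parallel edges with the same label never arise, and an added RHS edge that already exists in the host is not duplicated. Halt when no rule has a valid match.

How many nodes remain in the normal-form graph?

Answer: 7

Rewrite trace:
start.  V:9 E:6  edges: 0-q->0 2-p->0 2-q->1 2-q->2 2-p->5 5-q->5
1. fire R0 via {0↦0, 1↦4, 2↦2}  →  V:8 E:4  edges: 2-q->1 2-q->2 2-p->5 5-q->5
2. fire R0 via {0↦5, 1↦0, 2↦2}  →  V:7 E:2  edges: 2-q->1 2-q->2
halt: no rule applies after step 2
NF nodes: {1:B, 2:D, 3:B, 5:C, 6:C, 7:C, 8:C}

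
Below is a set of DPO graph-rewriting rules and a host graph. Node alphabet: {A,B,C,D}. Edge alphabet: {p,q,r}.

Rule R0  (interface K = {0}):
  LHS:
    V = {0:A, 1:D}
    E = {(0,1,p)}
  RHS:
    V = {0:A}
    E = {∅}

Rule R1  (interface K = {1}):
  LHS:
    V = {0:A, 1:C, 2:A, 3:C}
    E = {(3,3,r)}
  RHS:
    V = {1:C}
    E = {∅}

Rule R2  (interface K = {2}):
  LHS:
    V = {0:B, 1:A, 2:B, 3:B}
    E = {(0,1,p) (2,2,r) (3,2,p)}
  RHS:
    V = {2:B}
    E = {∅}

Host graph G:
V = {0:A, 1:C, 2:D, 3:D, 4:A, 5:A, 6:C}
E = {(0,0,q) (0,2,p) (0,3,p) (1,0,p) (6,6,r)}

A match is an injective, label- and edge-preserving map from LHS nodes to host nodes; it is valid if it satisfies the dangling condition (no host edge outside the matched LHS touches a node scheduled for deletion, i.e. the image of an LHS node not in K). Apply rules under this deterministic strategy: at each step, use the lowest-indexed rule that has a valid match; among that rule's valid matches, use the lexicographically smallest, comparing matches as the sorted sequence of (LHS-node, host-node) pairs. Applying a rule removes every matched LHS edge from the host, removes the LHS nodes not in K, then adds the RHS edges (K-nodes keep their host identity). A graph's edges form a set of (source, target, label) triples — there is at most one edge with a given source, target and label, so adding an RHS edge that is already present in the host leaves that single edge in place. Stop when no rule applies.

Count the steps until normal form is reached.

Answer: 3

Steps:
initial: |V|=7 |E|=5  E = 0-q->0 0-p->2 0-p->3 1-p->0 6-r->6
step 1: apply R0 at {0↦0, 1↦2}  → |V|=6 |E|=4  E = 0-q->0 0-p->3 1-p->0 6-r->6
step 2: apply R0 at {0↦0, 1↦3}  → |V|=5 |E|=3  E = 0-q->0 1-p->0 6-r->6
step 3: apply R1 at {0↦4, 1↦1, 2↦5, 3↦6}  → |V|=2 |E|=2  E = 0-q->0 1-p->0
final graph: no rule applies after step 3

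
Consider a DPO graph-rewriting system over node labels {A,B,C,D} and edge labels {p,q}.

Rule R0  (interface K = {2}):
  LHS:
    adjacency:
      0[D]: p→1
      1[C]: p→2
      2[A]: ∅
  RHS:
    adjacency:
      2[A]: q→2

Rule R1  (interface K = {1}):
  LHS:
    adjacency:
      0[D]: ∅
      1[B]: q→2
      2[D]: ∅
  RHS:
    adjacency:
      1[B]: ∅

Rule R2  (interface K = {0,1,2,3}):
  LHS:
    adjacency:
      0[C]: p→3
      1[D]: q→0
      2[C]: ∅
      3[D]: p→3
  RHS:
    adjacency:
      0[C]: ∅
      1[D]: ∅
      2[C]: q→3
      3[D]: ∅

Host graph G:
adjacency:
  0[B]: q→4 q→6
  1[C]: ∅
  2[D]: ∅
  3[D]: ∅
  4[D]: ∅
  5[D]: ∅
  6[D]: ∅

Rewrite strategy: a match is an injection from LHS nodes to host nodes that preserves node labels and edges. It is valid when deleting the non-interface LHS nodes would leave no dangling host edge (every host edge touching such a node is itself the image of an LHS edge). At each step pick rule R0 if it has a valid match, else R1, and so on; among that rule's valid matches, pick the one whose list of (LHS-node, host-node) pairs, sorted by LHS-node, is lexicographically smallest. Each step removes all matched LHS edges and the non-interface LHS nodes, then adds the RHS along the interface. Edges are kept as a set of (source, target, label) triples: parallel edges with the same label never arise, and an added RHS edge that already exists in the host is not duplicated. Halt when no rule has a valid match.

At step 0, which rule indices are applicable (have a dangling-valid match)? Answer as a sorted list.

R0: no valid match — LHS pattern not found
R1: 6 valid matches — {0↦2, 1↦0, 2↦4}, {0↦2, 1↦0, 2↦6}, {0↦3, 1↦0, 2↦4} (+3 more)
R2: no valid match — LHS pattern not found

Answer: [R1]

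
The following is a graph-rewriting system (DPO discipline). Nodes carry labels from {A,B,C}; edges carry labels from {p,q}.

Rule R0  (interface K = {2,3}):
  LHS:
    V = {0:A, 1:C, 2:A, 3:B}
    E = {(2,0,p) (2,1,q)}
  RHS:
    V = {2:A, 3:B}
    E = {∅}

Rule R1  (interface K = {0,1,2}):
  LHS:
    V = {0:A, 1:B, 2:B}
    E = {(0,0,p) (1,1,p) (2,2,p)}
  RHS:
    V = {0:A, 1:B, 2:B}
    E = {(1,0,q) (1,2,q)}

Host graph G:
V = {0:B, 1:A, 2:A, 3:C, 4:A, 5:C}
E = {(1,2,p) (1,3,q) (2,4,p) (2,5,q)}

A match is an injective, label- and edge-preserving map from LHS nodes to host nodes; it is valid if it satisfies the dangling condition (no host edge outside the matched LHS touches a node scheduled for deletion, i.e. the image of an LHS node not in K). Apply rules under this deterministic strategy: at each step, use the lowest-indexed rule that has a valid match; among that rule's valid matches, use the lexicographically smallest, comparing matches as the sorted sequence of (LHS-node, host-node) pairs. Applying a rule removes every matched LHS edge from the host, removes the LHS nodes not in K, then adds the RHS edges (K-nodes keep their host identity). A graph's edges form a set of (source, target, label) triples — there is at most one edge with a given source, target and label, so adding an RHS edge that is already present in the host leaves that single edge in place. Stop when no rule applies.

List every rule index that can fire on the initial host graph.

R0: 1 valid match — {0↦4, 1↦5, 2↦2, 3↦0}
R1: no valid match — LHS pattern not found

Answer: [R0]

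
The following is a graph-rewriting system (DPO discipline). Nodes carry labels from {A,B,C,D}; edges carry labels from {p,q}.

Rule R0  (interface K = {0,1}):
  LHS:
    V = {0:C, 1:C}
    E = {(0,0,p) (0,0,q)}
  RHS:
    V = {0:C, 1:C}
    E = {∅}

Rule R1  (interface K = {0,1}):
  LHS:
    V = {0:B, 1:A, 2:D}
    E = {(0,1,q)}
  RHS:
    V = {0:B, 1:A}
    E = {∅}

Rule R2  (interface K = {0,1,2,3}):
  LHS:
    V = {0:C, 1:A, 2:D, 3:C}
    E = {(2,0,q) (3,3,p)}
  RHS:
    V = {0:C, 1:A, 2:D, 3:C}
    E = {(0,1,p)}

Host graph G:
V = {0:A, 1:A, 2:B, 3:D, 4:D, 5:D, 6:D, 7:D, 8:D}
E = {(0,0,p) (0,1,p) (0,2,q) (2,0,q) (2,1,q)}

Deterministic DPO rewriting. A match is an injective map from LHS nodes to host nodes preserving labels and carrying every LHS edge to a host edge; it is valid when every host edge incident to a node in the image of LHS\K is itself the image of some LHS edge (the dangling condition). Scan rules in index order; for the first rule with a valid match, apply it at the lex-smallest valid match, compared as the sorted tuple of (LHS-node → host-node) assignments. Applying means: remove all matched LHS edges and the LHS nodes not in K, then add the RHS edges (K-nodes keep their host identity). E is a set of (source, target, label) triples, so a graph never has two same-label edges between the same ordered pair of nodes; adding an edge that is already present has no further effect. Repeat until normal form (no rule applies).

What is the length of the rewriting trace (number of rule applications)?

Answer: 2

Steps:
[0] host  ⇒  9 nodes, 5 edges  {0-p->0 0-p->1 0-q->2 2-q->0 2-q->1}
[1] R1 @ {0↦2, 1↦0, 2↦3}  ⇒  8 nodes, 4 edges  {0-p->0 0-p->1 0-q->2 2-q->1}
[2] R1 @ {0↦2, 1↦1, 2↦4}  ⇒  7 nodes, 3 edges  {0-p->0 0-p->1 0-q->2}
halt: no rule applies after step 2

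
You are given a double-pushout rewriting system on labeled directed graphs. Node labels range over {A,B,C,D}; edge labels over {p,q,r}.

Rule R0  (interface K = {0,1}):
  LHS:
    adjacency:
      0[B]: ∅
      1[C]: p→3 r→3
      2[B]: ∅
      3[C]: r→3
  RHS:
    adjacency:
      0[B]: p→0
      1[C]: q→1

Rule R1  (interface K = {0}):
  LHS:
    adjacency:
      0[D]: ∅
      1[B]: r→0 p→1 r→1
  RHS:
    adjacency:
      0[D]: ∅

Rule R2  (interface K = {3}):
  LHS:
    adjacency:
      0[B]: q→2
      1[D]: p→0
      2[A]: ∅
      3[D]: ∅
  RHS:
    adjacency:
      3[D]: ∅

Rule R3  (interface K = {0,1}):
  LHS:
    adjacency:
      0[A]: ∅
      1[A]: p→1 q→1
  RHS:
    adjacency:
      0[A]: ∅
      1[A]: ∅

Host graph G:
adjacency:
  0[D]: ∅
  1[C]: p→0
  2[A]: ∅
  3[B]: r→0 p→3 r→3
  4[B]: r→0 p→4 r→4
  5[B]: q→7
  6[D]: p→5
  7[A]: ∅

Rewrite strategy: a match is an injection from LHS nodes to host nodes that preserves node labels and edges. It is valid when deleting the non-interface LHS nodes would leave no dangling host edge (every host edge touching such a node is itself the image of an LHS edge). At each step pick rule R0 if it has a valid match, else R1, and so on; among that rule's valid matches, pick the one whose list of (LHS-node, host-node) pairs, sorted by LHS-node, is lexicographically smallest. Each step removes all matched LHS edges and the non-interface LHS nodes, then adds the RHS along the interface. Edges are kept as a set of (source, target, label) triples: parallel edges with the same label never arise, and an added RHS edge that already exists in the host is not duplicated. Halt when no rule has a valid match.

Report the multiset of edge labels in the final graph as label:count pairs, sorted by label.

start.  V:8 E:9  edges: 1-p->0 3-r->0 3-p->3 3-r->3 4-r->0 4-p->4 4-r->4 5-q->7 6-p->5
1. fire R1 via {0↦0, 1↦3}  →  V:7 E:6  edges: 1-p->0 4-r->0 4-p->4 4-r->4 5-q->7 6-p->5
2. fire R1 via {0↦0, 1↦4}  →  V:6 E:3  edges: 1-p->0 5-q->7 6-p->5
3. fire R2 via {0↦5, 1↦6, 2↦7, 3↦0}  →  V:3 E:1  edges: 1-p->0
normal form: no rule applies after step 3
NF edges: [(1, 0, 'p')]

Answer: p:1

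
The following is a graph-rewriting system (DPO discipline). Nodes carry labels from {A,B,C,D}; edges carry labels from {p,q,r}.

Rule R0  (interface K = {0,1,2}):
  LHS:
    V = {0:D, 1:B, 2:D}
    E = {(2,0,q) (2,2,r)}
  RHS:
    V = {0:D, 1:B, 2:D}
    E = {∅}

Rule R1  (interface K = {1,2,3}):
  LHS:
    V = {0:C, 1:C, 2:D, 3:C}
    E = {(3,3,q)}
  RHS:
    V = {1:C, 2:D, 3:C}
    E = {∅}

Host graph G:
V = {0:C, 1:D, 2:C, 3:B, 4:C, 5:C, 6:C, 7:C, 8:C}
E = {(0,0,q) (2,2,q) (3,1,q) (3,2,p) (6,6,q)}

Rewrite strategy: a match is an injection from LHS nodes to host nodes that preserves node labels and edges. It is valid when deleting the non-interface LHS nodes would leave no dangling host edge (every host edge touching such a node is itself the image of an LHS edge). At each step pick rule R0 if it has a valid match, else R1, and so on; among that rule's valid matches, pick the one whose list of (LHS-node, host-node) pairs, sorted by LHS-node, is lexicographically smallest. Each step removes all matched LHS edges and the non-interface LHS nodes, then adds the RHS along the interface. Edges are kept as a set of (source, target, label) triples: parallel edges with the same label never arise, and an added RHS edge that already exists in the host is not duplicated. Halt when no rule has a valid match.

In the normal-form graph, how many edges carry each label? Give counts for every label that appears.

start.  V:9 E:5  edges: 0-q->0 2-q->2 3-q->1 3-p->2 6-q->6
1. fire R1 via {0↦4, 1↦0, 2↦1, 3↦2}  →  V:8 E:4  edges: 0-q->0 3-q->1 3-p->2 6-q->6
2. fire R1 via {0↦5, 1↦0, 2↦1, 3↦6}  →  V:7 E:3  edges: 0-q->0 3-q->1 3-p->2
3. fire R1 via {0↦6, 1↦2, 2↦1, 3↦0}  →  V:6 E:2  edges: 3-q->1 3-p->2
final graph: no rule applies after step 3
NF edges: [(3, 1, 'q'), (3, 2, 'p')]

Answer: p:1 q:1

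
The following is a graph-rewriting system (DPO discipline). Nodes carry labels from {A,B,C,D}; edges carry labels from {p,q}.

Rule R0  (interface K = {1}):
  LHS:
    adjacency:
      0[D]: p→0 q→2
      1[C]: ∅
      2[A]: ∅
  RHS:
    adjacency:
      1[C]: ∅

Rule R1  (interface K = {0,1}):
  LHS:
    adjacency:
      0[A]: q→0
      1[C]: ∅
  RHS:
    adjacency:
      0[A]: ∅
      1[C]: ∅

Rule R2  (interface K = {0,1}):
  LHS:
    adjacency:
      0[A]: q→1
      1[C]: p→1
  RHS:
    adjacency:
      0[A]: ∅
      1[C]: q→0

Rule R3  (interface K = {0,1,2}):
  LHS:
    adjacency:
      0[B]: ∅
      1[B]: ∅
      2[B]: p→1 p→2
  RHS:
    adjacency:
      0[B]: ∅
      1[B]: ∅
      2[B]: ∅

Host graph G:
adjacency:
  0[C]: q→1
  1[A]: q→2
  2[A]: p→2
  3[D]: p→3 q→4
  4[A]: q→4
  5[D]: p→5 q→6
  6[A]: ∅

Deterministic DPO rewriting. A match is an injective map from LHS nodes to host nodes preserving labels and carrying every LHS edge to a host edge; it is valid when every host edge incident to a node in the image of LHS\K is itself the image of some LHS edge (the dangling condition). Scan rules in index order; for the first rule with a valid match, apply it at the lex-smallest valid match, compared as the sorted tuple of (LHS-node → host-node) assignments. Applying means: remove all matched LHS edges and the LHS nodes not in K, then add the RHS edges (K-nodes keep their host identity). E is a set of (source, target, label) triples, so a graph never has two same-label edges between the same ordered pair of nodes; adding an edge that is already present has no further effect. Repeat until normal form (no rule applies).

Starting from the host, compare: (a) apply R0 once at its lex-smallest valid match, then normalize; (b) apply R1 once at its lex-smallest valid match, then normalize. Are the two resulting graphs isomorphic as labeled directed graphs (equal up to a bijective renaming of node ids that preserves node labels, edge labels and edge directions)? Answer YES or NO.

branch R0-first: apply at {0↦5, 1↦0, 2↦6} → |E|=6, then 2 more step(s) → NF |V|=3 |E|=3 V={0:C, 1:A, 2:A} E=0-q->1 1-q->2 2-p->2
branch R1-first: apply at {0↦4, 1↦0} → |E|=7, then 2 more step(s) → NF |V|=3 |E|=3 V={0:C, 1:A, 2:A} E=0-q->1 1-q->2 2-p->2
graphs isomorphic (equal up to label-preserving node renaming)

Answer: YES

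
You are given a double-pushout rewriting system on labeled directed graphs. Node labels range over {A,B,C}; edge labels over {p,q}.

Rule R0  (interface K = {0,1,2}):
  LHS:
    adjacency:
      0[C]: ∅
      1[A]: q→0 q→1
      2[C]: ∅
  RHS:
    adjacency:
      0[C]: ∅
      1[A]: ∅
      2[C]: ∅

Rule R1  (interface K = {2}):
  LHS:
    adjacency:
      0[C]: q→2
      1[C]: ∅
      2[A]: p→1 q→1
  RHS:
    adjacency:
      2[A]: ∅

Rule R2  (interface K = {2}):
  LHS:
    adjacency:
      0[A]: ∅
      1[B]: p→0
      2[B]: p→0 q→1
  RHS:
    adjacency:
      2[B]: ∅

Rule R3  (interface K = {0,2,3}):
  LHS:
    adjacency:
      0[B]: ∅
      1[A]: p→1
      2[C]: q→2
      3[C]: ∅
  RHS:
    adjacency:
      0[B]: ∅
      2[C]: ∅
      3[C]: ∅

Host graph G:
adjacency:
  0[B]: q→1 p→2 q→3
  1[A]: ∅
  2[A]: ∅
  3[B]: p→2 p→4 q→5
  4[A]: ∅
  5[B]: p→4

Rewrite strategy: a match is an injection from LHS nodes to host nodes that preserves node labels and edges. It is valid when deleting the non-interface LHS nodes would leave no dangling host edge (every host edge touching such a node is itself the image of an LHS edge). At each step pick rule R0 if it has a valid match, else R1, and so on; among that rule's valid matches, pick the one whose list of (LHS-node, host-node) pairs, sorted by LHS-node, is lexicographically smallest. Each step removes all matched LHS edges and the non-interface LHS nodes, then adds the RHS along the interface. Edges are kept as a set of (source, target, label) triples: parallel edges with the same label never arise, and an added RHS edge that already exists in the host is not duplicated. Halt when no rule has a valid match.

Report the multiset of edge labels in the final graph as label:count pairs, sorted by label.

initial: |V|=6 |E|=7  E = 0-q->1 0-p->2 0-q->3 3-p->2 3-p->4 3-q->5 5-p->4
step 1: apply R2 at {0↦4, 1↦5, 2↦3}  → |V|=4 |E|=4  E = 0-q->1 0-p->2 0-q->3 3-p->2
step 2: apply R2 at {0↦2, 1↦3, 2↦0}  → |V|=2 |E|=1  E = 0-q->1
halt: no rule applies after step 2
NF edges: [(0, 1, 'q')]

Answer: q:1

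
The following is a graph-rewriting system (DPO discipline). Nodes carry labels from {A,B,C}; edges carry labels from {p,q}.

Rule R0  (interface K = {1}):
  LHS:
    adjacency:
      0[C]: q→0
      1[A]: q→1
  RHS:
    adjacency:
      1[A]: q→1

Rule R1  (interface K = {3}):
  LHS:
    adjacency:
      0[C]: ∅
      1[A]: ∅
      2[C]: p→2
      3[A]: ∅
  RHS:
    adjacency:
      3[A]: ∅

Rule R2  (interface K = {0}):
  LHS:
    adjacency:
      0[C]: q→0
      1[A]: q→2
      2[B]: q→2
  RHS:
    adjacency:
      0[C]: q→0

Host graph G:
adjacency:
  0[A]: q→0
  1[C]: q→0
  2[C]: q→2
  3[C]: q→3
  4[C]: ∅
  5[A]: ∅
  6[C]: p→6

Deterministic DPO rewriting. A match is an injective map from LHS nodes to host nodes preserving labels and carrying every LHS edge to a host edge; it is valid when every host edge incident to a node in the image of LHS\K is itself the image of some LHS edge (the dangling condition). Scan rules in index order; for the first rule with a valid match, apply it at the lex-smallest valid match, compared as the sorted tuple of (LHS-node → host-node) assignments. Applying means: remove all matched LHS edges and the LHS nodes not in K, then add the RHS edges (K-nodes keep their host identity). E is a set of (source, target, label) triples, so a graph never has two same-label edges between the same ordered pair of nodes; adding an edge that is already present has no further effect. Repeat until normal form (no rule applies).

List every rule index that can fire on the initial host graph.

R0: 2 valid matches — {0↦2, 1↦0}, {0↦3, 1↦0}
R1: 1 valid match — {0↦4, 1↦5, 2↦6, 3↦0}
R2: no valid match — LHS pattern not found

Answer: [R0,R1]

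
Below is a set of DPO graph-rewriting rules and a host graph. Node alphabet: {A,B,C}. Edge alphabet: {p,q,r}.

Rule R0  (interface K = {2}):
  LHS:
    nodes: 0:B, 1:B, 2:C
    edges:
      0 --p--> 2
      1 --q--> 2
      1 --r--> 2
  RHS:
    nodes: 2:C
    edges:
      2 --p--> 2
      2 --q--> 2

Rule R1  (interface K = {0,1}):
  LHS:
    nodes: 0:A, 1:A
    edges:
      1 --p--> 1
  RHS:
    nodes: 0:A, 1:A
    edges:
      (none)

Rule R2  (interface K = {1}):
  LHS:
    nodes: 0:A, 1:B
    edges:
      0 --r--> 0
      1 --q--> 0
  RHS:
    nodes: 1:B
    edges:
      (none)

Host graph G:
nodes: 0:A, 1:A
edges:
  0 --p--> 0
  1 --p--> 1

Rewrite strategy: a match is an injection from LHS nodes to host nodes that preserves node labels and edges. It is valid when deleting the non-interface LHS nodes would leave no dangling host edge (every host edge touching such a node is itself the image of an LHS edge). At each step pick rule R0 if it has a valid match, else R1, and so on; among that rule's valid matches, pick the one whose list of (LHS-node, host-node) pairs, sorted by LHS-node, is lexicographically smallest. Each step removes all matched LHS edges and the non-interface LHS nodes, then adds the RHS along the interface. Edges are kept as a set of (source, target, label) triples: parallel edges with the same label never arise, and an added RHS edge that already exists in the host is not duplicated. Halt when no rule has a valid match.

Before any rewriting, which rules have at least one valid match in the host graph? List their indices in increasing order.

R0: no valid match — LHS pattern not found
R1: 2 valid matches — {0↦0, 1↦1}, {0↦1, 1↦0}
R2: no valid match — LHS pattern not found

Answer: [R1]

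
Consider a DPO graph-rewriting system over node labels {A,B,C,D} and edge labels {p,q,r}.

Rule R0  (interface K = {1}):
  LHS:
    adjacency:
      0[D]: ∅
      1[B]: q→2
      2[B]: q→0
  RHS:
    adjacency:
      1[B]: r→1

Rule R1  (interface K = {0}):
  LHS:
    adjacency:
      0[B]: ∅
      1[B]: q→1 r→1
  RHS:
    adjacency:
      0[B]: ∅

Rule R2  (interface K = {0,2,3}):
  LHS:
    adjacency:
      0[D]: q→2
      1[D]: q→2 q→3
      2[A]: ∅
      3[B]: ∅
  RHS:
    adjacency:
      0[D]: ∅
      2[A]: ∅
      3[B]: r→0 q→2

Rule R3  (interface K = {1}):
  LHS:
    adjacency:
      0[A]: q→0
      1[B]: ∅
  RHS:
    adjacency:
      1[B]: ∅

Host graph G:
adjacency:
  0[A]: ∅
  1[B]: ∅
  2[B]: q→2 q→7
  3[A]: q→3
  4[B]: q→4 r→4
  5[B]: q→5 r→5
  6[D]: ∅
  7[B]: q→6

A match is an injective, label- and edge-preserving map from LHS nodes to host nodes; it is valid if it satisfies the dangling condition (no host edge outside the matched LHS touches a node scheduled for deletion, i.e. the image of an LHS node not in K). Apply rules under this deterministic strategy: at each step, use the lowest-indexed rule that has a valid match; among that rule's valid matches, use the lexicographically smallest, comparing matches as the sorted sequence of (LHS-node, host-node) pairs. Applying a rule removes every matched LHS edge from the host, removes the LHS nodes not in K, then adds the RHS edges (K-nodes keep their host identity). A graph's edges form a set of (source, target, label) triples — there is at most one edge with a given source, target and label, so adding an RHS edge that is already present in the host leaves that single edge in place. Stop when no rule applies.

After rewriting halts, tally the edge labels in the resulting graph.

[0] host  ⇒  8 nodes, 8 edges  {2-q->2 2-q->7 3-q->3 4-q->4 4-r->4 5-q->5 5-r->5 7-q->6}
[1] R0 @ {0↦6, 1↦2, 2↦7}  ⇒  6 nodes, 7 edges  {2-q->2 2-r->2 3-q->3 4-q->4 4-r->4 5-q->5 5-r->5}
[2] R1 @ {0↦1, 1↦2}  ⇒  5 nodes, 5 edges  {3-q->3 4-q->4 4-r->4 5-q->5 5-r->5}
[3] R1 @ {0↦1, 1↦4}  ⇒  4 nodes, 3 edges  {3-q->3 5-q->5 5-r->5}
[4] R1 @ {0↦1, 1↦5}  ⇒  3 nodes, 1 edges  {3-q->3}
[5] R3 @ {0↦3, 1↦1}  ⇒  2 nodes, 0 edges  {∅}
normal form: no rule applies after step 5
NF edges: []

Answer: (no edges)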